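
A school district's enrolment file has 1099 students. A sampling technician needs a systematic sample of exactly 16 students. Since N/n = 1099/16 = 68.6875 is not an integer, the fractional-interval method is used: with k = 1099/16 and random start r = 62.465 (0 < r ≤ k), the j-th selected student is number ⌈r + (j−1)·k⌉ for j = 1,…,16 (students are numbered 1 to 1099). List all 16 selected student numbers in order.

j=1: r + 0k = 62.465 → ⌈·⌉ = 63
j=2: r + 1k = 131.1525 → ⌈·⌉ = 132
j=3: r + 2k = 199.84 → ⌈·⌉ = 200
j=4: r + 3k = 268.5275 → ⌈·⌉ = 269
j=5: r + 4k = 337.215 → ⌈·⌉ = 338
j=6: r + 5k = 405.9025 → ⌈·⌉ = 406
j=7: r + 6k = 474.59 → ⌈·⌉ = 475
j=8: r + 7k = 543.2775 → ⌈·⌉ = 544
j=9: r + 8k = 611.965 → ⌈·⌉ = 612
j=10: r + 9k = 680.6525 → ⌈·⌉ = 681
j=11: r + 10k = 749.34 → ⌈·⌉ = 750
j=12: r + 11k = 818.0275 → ⌈·⌉ = 819
j=13: r + 12k = 886.715 → ⌈·⌉ = 887
j=14: r + 13k = 955.4025 → ⌈·⌉ = 956
j=15: r + 14k = 1024.09 → ⌈·⌉ = 1025
j=16: r + 15k = 1092.7775 → ⌈·⌉ = 1093

63, 132, 200, 269, 338, 406, 475, 544, 612, 681, 750, 819, 887, 956, 1025, 1093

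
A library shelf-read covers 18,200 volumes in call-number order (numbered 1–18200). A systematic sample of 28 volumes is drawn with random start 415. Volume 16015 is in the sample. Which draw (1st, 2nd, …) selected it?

k = 18200/28 = 650
position = (16015 − 415)/650 + 1 = 15600/650 + 1 = 24 + 1 = 25

25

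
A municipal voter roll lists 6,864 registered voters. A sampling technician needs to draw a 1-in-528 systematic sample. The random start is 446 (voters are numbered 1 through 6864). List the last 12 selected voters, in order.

974, 1502, 2030, 2558, 3086, 3614, 4142, 4670, 5198, 5726, 6254, 6782

2nd selection = 446 + 1×528 = 974
3rd: 974 + 528 = 1502
4th: 1502 + 528 = 2030
5th: 2030 + 528 = 2558
6th: 2558 + 528 = 3086
7th: 3086 + 528 = 3614
8th: 3614 + 528 = 4142
9th: 4142 + 528 = 4670
10th: 4670 + 528 = 5198
11th: 5198 + 528 = 5726
12th: 5726 + 528 = 6254
13th: 6254 + 528 = 6782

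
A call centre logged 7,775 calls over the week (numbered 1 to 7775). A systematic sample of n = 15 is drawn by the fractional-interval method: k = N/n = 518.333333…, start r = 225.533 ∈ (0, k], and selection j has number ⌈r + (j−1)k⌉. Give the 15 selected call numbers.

j=1: r + 0k = 225.533 → ⌈·⌉ = 226
j=2: r + 1k = 743.866333… → ⌈·⌉ = 744
j=3: r + 2k = 1262.199666… → ⌈·⌉ = 1263
j=4: r + 3k = 1780.533 → ⌈·⌉ = 1781
j=5: r + 4k = 2298.866333… → ⌈·⌉ = 2299
j=6: r + 5k = 2817.199666… → ⌈·⌉ = 2818
j=7: r + 6k = 3335.533 → ⌈·⌉ = 3336
j=8: r + 7k = 3853.866333… → ⌈·⌉ = 3854
j=9: r + 8k = 4372.199666… → ⌈·⌉ = 4373
j=10: r + 9k = 4890.533 → ⌈·⌉ = 4891
j=11: r + 10k = 5408.866333… → ⌈·⌉ = 5409
j=12: r + 11k = 5927.199666… → ⌈·⌉ = 5928
j=13: r + 12k = 6445.533 → ⌈·⌉ = 6446
j=14: r + 13k = 6963.866333… → ⌈·⌉ = 6964
j=15: r + 14k = 7482.199666… → ⌈·⌉ = 7483

226, 744, 1263, 1781, 2299, 2818, 3336, 3854, 4373, 4891, 5409, 5928, 6446, 6964, 7483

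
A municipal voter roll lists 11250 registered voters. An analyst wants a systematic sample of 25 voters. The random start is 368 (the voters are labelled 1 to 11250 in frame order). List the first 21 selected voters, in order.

368, 818, 1268, 1718, 2168, 2618, 3068, 3518, 3968, 4418, 4868, 5318, 5768, 6218, 6668, 7118, 7568, 8018, 8468, 8918, 9368

k = N/n = 11250/25 = 450
voter 1: 368
voter 2: 368 + 450 = 818
voter 3: 818 + 450 = 1268
voter 4: 1268 + 450 = 1718
voter 5: 1718 + 450 = 2168
voter 6: 2168 + 450 = 2618
voter 7: 2618 + 450 = 3068
voter 8: 3068 + 450 = 3518
voter 9: 3518 + 450 = 3968
voter 10: 3968 + 450 = 4418
voter 11: 4418 + 450 = 4868
voter 12: 4868 + 450 = 5318
voter 13: 5318 + 450 = 5768
voter 14: 5768 + 450 = 6218
voter 15: 6218 + 450 = 6668
voter 16: 6668 + 450 = 7118
voter 17: 7118 + 450 = 7568
voter 18: 7568 + 450 = 8018
voter 19: 8018 + 450 = 8468
voter 20: 8468 + 450 = 8918
voter 21: 8918 + 450 = 9368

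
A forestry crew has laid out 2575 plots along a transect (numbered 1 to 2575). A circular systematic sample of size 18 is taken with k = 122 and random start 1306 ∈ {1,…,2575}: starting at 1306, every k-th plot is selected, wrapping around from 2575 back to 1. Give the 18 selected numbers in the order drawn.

Selection 1: 1306
Selection 2: 1306 + 122 = 1428
Selection 3: 1428 + 122 = 1550
Selection 4: 1550 + 122 = 1672
Selection 5: 1672 + 122 = 1794
Selection 6: 1794 + 122 = 1916
Selection 7: 1916 + 122 = 2038
Selection 8: 2038 + 122 = 2160
Selection 9: 2160 + 122 = 2282
Selection 10: 2282 + 122 = 2404
Selection 11: 2404 + 122 = 2526
Selection 12: 2526 + 122 = 2648 → 2648 − 2575 = 73
Selection 13: 73 + 122 = 195
Selection 14: 195 + 122 = 317
Selection 15: 317 + 122 = 439
Selection 16: 439 + 122 = 561
Selection 17: 561 + 122 = 683
Selection 18: 683 + 122 = 805

1306, 1428, 1550, 1672, 1794, 1916, 2038, 2160, 2282, 2404, 2526, 73, 195, 317, 439, 561, 683, 805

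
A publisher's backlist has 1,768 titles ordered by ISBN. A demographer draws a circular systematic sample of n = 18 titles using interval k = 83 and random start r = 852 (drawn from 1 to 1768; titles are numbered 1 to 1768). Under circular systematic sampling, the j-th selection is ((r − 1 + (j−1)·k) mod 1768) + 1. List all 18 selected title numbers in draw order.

852, 935, 1018, 1101, 1184, 1267, 1350, 1433, 1516, 1599, 1682, 1765, 80, 163, 246, 329, 412, 495

Selection 1: 852
Selection 2: 852 + 83 = 935
Selection 3: 935 + 83 = 1018
Selection 4: 1018 + 83 = 1101
Selection 5: 1101 + 83 = 1184
Selection 6: 1184 + 83 = 1267
Selection 7: 1267 + 83 = 1350
Selection 8: 1350 + 83 = 1433
Selection 9: 1433 + 83 = 1516
Selection 10: 1516 + 83 = 1599
Selection 11: 1599 + 83 = 1682
Selection 12: 1682 + 83 = 1765
Selection 13: 1765 + 83 = 1848 → 1848 − 1768 = 80
Selection 14: 80 + 83 = 163
Selection 15: 163 + 83 = 246
Selection 16: 246 + 83 = 329
Selection 17: 329 + 83 = 412
Selection 18: 412 + 83 = 495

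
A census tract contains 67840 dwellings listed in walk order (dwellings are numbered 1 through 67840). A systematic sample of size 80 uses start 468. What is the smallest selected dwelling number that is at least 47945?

47956

k = 67840/80 = 848
Steps past start: ⌈(47945 − 468)/848⌉ = ⌈47477/848⌉ = 56
Selected dwelling: 468 + 56×848 = 47956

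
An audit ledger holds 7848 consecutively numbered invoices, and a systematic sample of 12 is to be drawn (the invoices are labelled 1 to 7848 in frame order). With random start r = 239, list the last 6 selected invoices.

k = N/n = 7848/12 = 654
7th selection = 239 + 6×654 = 4163
8th: 4163 + 654 = 4817
9th: 4817 + 654 = 5471
10th: 5471 + 654 = 6125
11th: 6125 + 654 = 6779
12th: 6779 + 654 = 7433

4163, 4817, 5471, 6125, 6779, 7433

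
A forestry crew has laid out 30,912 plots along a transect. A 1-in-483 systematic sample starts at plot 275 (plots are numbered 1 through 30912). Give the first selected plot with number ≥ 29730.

k = 483
Steps past start: ⌈(29730 − 275)/483⌉ = ⌈29455/483⌉ = 61
Selected plot: 275 + 61×483 = 29738

29738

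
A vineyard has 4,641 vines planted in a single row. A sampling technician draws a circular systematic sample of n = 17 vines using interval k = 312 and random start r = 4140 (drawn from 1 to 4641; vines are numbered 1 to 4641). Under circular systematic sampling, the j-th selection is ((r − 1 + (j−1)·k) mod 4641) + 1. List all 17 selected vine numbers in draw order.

Selection 1: 4140
Selection 2: 4140 + 312 = 4452
Selection 3: 4452 + 312 = 4764 → 4764 − 4641 = 123
Selection 4: 123 + 312 = 435
Selection 5: 435 + 312 = 747
Selection 6: 747 + 312 = 1059
Selection 7: 1059 + 312 = 1371
Selection 8: 1371 + 312 = 1683
Selection 9: 1683 + 312 = 1995
Selection 10: 1995 + 312 = 2307
Selection 11: 2307 + 312 = 2619
Selection 12: 2619 + 312 = 2931
Selection 13: 2931 + 312 = 3243
Selection 14: 3243 + 312 = 3555
Selection 15: 3555 + 312 = 3867
Selection 16: 3867 + 312 = 4179
Selection 17: 4179 + 312 = 4491

4140, 4452, 123, 435, 747, 1059, 1371, 1683, 1995, 2307, 2619, 2931, 3243, 3555, 3867, 4179, 4491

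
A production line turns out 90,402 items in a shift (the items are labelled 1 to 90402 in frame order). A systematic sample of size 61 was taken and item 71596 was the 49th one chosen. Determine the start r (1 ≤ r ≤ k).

460

k = 90402/61 = 1482
r = 71596 − (49−1)×1482 = 71596 − 71136 = 460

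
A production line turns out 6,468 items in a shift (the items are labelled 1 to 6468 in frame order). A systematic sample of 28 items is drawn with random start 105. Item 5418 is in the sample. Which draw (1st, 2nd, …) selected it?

k = 6468/28 = 231
position = (5418 − 105)/231 + 1 = 5313/231 + 1 = 23 + 1 = 24

24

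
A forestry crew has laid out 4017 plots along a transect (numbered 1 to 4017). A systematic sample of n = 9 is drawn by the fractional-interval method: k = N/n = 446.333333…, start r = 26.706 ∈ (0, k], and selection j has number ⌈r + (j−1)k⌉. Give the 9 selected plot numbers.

27, 474, 920, 1366, 1813, 2259, 2705, 3152, 3598

j=1: r + 0k = 26.706 → ⌈·⌉ = 27
j=2: r + 1k = 473.039333… → ⌈·⌉ = 474
j=3: r + 2k = 919.372666… → ⌈·⌉ = 920
j=4: r + 3k = 1365.706 → ⌈·⌉ = 1366
j=5: r + 4k = 1812.039333… → ⌈·⌉ = 1813
j=6: r + 5k = 2258.372666… → ⌈·⌉ = 2259
j=7: r + 6k = 2704.706 → ⌈·⌉ = 2705
j=8: r + 7k = 3151.039333… → ⌈·⌉ = 3152
j=9: r + 8k = 3597.372666… → ⌈·⌉ = 3598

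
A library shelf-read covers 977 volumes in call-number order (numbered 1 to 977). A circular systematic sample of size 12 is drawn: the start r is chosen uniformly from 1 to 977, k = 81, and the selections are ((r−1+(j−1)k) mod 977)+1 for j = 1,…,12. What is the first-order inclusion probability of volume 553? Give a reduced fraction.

For each position j, as r ranges over 1…977 the j-th selection hits every volume exactly once, so volume 553 is selected for exactly 12 of the 977 starts.
Inclusion probability = 12/977.

12/977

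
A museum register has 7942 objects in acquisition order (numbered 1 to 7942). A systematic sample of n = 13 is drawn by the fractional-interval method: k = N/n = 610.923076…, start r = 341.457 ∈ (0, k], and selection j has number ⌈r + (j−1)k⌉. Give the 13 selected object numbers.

342, 953, 1564, 2175, 2786, 3397, 4007, 4618, 5229, 5840, 6451, 7062, 7673

j=1: r + 0k = 341.457 → ⌈·⌉ = 342
j=2: r + 1k = 952.380076… → ⌈·⌉ = 953
j=3: r + 2k = 1563.303153… → ⌈·⌉ = 1564
j=4: r + 3k = 2174.226230… → ⌈·⌉ = 2175
j=5: r + 4k = 2785.149307… → ⌈·⌉ = 2786
j=6: r + 5k = 3396.072384… → ⌈·⌉ = 3397
j=7: r + 6k = 4006.995461… → ⌈·⌉ = 4007
j=8: r + 7k = 4617.918538… → ⌈·⌉ = 4618
j=9: r + 8k = 5228.841615… → ⌈·⌉ = 5229
j=10: r + 9k = 5839.764692… → ⌈·⌉ = 5840
j=11: r + 10k = 6450.687769… → ⌈·⌉ = 6451
j=12: r + 11k = 7061.610846… → ⌈·⌉ = 7062
j=13: r + 12k = 7672.533923… → ⌈·⌉ = 7673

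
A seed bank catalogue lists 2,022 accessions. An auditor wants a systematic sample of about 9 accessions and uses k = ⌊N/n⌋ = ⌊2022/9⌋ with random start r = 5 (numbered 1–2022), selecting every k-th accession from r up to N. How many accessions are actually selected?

k = ⌊2022/9⌋ = 224
Achieved size = ⌊(2022 − 5)/224⌋ + 1 = ⌊2017/224⌋ + 1 = 9 + 1 = 10
(last selection: 5 + 9×224 = 2021 ≤ 2022; next would be 2245 > 2022)

10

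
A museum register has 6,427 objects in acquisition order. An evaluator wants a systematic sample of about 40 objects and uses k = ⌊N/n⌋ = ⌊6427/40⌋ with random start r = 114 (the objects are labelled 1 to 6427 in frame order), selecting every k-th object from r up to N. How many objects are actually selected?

k = ⌊6427/40⌋ = 160
Achieved size = ⌊(6427 − 114)/160⌋ + 1 = ⌊6313/160⌋ + 1 = 39 + 1 = 40
(last selection: 114 + 39×160 = 6354 ≤ 6427; next would be 6514 > 6427)

40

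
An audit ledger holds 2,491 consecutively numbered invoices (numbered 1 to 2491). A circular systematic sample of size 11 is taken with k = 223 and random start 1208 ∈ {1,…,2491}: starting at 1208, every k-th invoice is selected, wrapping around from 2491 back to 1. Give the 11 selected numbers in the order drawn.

1208, 1431, 1654, 1877, 2100, 2323, 55, 278, 501, 724, 947

Selection 1: 1208
Selection 2: 1208 + 223 = 1431
Selection 3: 1431 + 223 = 1654
Selection 4: 1654 + 223 = 1877
Selection 5: 1877 + 223 = 2100
Selection 6: 2100 + 223 = 2323
Selection 7: 2323 + 223 = 2546 → 2546 − 2491 = 55
Selection 8: 55 + 223 = 278
Selection 9: 278 + 223 = 501
Selection 10: 501 + 223 = 724
Selection 11: 724 + 223 = 947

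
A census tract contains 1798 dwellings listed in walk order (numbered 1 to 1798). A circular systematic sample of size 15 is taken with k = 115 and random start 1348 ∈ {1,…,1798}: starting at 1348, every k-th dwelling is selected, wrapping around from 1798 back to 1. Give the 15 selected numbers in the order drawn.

1348, 1463, 1578, 1693, 10, 125, 240, 355, 470, 585, 700, 815, 930, 1045, 1160

Selection 1: 1348
Selection 2: 1348 + 115 = 1463
Selection 3: 1463 + 115 = 1578
Selection 4: 1578 + 115 = 1693
Selection 5: 1693 + 115 = 1808 → 1808 − 1798 = 10
Selection 6: 10 + 115 = 125
Selection 7: 125 + 115 = 240
Selection 8: 240 + 115 = 355
Selection 9: 355 + 115 = 470
Selection 10: 470 + 115 = 585
Selection 11: 585 + 115 = 700
Selection 12: 700 + 115 = 815
Selection 13: 815 + 115 = 930
Selection 14: 930 + 115 = 1045
Selection 15: 1045 + 115 = 1160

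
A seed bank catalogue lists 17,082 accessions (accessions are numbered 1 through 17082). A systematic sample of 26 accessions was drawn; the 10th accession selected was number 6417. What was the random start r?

504

k = 17082/26 = 657
r = 6417 − (10−1)×657 = 6417 − 5913 = 504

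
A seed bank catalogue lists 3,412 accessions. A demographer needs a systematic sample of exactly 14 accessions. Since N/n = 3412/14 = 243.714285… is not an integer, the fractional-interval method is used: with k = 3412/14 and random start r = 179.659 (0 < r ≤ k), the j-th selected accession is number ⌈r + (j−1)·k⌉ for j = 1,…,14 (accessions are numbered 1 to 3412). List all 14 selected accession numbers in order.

180, 424, 668, 911, 1155, 1399, 1642, 1886, 2130, 2374, 2617, 2861, 3105, 3348

j=1: r + 0k = 179.659 → ⌈·⌉ = 180
j=2: r + 1k = 423.373285… → ⌈·⌉ = 424
j=3: r + 2k = 667.087571… → ⌈·⌉ = 668
j=4: r + 3k = 910.801857… → ⌈·⌉ = 911
j=5: r + 4k = 1154.516142… → ⌈·⌉ = 1155
j=6: r + 5k = 1398.230428… → ⌈·⌉ = 1399
j=7: r + 6k = 1641.944714… → ⌈·⌉ = 1642
j=8: r + 7k = 1885.659 → ⌈·⌉ = 1886
j=9: r + 8k = 2129.373285… → ⌈·⌉ = 2130
j=10: r + 9k = 2373.087571… → ⌈·⌉ = 2374
j=11: r + 10k = 2616.801857… → ⌈·⌉ = 2617
j=12: r + 11k = 2860.516142… → ⌈·⌉ = 2861
j=13: r + 12k = 3104.230428… → ⌈·⌉ = 3105
j=14: r + 13k = 3347.944714… → ⌈·⌉ = 3348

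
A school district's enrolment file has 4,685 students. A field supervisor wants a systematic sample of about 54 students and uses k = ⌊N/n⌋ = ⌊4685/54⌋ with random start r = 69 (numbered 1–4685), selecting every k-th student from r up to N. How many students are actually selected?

k = ⌊4685/54⌋ = 86
Achieved size = ⌊(4685 − 69)/86⌋ + 1 = ⌊4616/86⌋ + 1 = 53 + 1 = 54
(last selection: 69 + 53×86 = 4627 ≤ 4685; next would be 4713 > 4685)

54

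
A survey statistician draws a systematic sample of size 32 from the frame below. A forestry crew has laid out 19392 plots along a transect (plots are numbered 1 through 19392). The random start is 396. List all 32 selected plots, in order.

k = N/n = 19392/32 = 606
plot 1: 396
plot 2: 396 + 606 = 1002
plot 3: 1002 + 606 = 1608
plot 4: 1608 + 606 = 2214
plot 5: 2214 + 606 = 2820
plot 6: 2820 + 606 = 3426
plot 7: 3426 + 606 = 4032
plot 8: 4032 + 606 = 4638
plot 9: 4638 + 606 = 5244
plot 10: 5244 + 606 = 5850
plot 11: 5850 + 606 = 6456
plot 12: 6456 + 606 = 7062
plot 13: 7062 + 606 = 7668
plot 14: 7668 + 606 = 8274
plot 15: 8274 + 606 = 8880
plot 16: 8880 + 606 = 9486
plot 17: 9486 + 606 = 10092
plot 18: 10092 + 606 = 10698
plot 19: 10698 + 606 = 11304
plot 20: 11304 + 606 = 11910
plot 21: 11910 + 606 = 12516
plot 22: 12516 + 606 = 13122
plot 23: 13122 + 606 = 13728
plot 24: 13728 + 606 = 14334
plot 25: 14334 + 606 = 14940
plot 26: 14940 + 606 = 15546
plot 27: 15546 + 606 = 16152
plot 28: 16152 + 606 = 16758
plot 29: 16758 + 606 = 17364
plot 30: 17364 + 606 = 17970
plot 31: 17970 + 606 = 18576
plot 32: 18576 + 606 = 19182

396, 1002, 1608, 2214, 2820, 3426, 4032, 4638, 5244, 5850, 6456, 7062, 7668, 8274, 8880, 9486, 10092, 10698, 11304, 11910, 12516, 13122, 13728, 14334, 14940, 15546, 16152, 16758, 17364, 17970, 18576, 19182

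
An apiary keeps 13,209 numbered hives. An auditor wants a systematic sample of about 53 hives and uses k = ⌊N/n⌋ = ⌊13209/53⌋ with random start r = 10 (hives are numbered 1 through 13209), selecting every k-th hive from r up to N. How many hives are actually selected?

54

k = ⌊13209/53⌋ = 249
Achieved size = ⌊(13209 − 10)/249⌋ + 1 = ⌊13199/249⌋ + 1 = 53 + 1 = 54
(last selection: 10 + 53×249 = 13207 ≤ 13209; next would be 13456 > 13209)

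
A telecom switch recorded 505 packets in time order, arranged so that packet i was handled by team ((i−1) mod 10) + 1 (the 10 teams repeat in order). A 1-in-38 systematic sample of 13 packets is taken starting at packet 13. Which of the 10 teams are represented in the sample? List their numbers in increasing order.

1, 3, 5, 7, 9

Consecutive selections differ by k = 38, so their team numbers differ by 38 mod 10 = 8.
gcd(38, 10) = 2, so the sample visits 10/2 = 5 distinct residues mod 10.
Start 13 is team 3; the teams hit are 1, 3, 5, 7, 9.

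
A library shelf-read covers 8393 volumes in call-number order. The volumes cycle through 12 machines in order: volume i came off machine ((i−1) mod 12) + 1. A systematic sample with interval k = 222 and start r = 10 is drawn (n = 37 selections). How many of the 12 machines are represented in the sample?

2

Consecutive selections differ by k = 222, so their machine numbers differ by 222 mod 12 = 6.
gcd(222, 12) = 6, so the sample visits 12/6 = 2 distinct residues mod 12.
Start 10 is machine 10; the machines hit are 4, 10.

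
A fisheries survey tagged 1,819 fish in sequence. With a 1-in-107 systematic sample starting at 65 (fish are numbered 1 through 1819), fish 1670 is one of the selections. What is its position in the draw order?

16

k = 107
position = (1670 − 65)/107 + 1 = 1605/107 + 1 = 15 + 1 = 16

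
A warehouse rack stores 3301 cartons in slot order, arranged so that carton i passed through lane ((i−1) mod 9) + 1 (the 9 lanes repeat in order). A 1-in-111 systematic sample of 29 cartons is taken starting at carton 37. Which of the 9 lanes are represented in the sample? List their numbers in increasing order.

1, 4, 7

Consecutive selections differ by k = 111, so their lane numbers differ by 111 mod 9 = 3.
gcd(111, 9) = 3, so the sample visits 9/3 = 3 distinct residues mod 9.
Start 37 is lane 1; the lanes hit are 1, 4, 7.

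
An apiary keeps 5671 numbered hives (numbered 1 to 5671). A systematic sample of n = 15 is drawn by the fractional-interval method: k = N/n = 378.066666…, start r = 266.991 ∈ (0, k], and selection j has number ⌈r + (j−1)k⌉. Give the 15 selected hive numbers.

j=1: r + 0k = 266.991 → ⌈·⌉ = 267
j=2: r + 1k = 645.057666… → ⌈·⌉ = 646
j=3: r + 2k = 1023.124333… → ⌈·⌉ = 1024
j=4: r + 3k = 1401.191 → ⌈·⌉ = 1402
j=5: r + 4k = 1779.257666… → ⌈·⌉ = 1780
j=6: r + 5k = 2157.324333… → ⌈·⌉ = 2158
j=7: r + 6k = 2535.391 → ⌈·⌉ = 2536
j=8: r + 7k = 2913.457666… → ⌈·⌉ = 2914
j=9: r + 8k = 3291.524333… → ⌈·⌉ = 3292
j=10: r + 9k = 3669.591 → ⌈·⌉ = 3670
j=11: r + 10k = 4047.657666… → ⌈·⌉ = 4048
j=12: r + 11k = 4425.724333… → ⌈·⌉ = 4426
j=13: r + 12k = 4803.791 → ⌈·⌉ = 4804
j=14: r + 13k = 5181.857666… → ⌈·⌉ = 5182
j=15: r + 14k = 5559.924333… → ⌈·⌉ = 5560

267, 646, 1024, 1402, 1780, 2158, 2536, 2914, 3292, 3670, 4048, 4426, 4804, 5182, 5560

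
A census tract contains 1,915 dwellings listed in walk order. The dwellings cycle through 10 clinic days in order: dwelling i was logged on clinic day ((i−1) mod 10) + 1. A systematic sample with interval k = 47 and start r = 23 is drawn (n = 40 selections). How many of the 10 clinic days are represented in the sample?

10

Consecutive selections differ by k = 47, so their clinic day numbers differ by 47 mod 10 = 7.
gcd(47, 10) = 1, so the sample visits 10/1 = 10 distinct residues mod 10.
Start 23 is clinic day 3; the clinic days hit are 1, 2, 3, 4, 5, 6, 7, 8, 9, 10.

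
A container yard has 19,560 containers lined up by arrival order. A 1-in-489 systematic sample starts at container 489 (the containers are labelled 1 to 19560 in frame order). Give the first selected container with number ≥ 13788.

k = 489
Steps past start: ⌈(13788 − 489)/489⌉ = ⌈13299/489⌉ = 28
Selected container: 489 + 28×489 = 14181

14181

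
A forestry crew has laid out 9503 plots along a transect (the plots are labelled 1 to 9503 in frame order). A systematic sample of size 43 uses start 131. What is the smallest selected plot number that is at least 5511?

5656

k = 9503/43 = 221
Steps past start: ⌈(5511 − 131)/221⌉ = ⌈5380/221⌉ = 25
Selected plot: 131 + 25×221 = 5656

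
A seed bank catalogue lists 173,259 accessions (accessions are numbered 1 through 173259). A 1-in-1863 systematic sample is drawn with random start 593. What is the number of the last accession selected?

k = 1863
93rd selection = r + (93−1)·k = 593 + 92×1863 = 593 + 171396 = 171989

171989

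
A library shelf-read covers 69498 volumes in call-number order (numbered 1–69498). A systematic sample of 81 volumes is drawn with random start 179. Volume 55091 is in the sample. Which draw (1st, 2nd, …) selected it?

k = 69498/81 = 858
position = (55091 − 179)/858 + 1 = 54912/858 + 1 = 64 + 1 = 65

65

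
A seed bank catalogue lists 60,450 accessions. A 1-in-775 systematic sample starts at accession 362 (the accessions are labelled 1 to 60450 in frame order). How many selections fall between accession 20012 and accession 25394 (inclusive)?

7

k = 775
First selection ≥ 20012: 362 + ⌈(20012−362)/775⌉·775 = 362 + 26×775 = 20512
Last selection ≤ 25394: 362 + ⌊(25394−362)/775⌋·775 = 362 + 32×775 = 25162
Count = 32 − 26 + 1 = 7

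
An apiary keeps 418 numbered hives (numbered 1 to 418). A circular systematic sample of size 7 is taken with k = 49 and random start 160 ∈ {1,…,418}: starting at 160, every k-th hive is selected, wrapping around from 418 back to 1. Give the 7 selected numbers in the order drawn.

Selection 1: 160
Selection 2: 160 + 49 = 209
Selection 3: 209 + 49 = 258
Selection 4: 258 + 49 = 307
Selection 5: 307 + 49 = 356
Selection 6: 356 + 49 = 405
Selection 7: 405 + 49 = 454 → 454 − 418 = 36

160, 209, 258, 307, 356, 405, 36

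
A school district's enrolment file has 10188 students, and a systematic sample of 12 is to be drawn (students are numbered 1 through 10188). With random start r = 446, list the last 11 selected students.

k = N/n = 10188/12 = 849
2nd selection = 446 + 1×849 = 1295
3rd: 1295 + 849 = 2144
4th: 2144 + 849 = 2993
5th: 2993 + 849 = 3842
6th: 3842 + 849 = 4691
7th: 4691 + 849 = 5540
8th: 5540 + 849 = 6389
9th: 6389 + 849 = 7238
10th: 7238 + 849 = 8087
11th: 8087 + 849 = 8936
12th: 8936 + 849 = 9785

1295, 2144, 2993, 3842, 4691, 5540, 6389, 7238, 8087, 8936, 9785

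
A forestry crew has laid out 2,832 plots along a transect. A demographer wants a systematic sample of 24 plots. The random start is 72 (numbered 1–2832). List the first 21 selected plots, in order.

k = N/n = 2832/24 = 118
plot 1: 72
plot 2: 72 + 118 = 190
plot 3: 190 + 118 = 308
plot 4: 308 + 118 = 426
plot 5: 426 + 118 = 544
plot 6: 544 + 118 = 662
plot 7: 662 + 118 = 780
plot 8: 780 + 118 = 898
plot 9: 898 + 118 = 1016
plot 10: 1016 + 118 = 1134
plot 11: 1134 + 118 = 1252
plot 12: 1252 + 118 = 1370
plot 13: 1370 + 118 = 1488
plot 14: 1488 + 118 = 1606
plot 15: 1606 + 118 = 1724
plot 16: 1724 + 118 = 1842
plot 17: 1842 + 118 = 1960
plot 18: 1960 + 118 = 2078
plot 19: 2078 + 118 = 2196
plot 20: 2196 + 118 = 2314
plot 21: 2314 + 118 = 2432

72, 190, 308, 426, 544, 662, 780, 898, 1016, 1134, 1252, 1370, 1488, 1606, 1724, 1842, 1960, 2078, 2196, 2314, 2432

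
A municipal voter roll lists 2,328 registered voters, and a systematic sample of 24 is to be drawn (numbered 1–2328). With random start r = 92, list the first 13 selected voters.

k = N/n = 2328/24 = 97
voter 1: 92
voter 2: 92 + 97 = 189
voter 3: 189 + 97 = 286
voter 4: 286 + 97 = 383
voter 5: 383 + 97 = 480
voter 6: 480 + 97 = 577
voter 7: 577 + 97 = 674
voter 8: 674 + 97 = 771
voter 9: 771 + 97 = 868
voter 10: 868 + 97 = 965
voter 11: 965 + 97 = 1062
voter 12: 1062 + 97 = 1159
voter 13: 1159 + 97 = 1256

92, 189, 286, 383, 480, 577, 674, 771, 868, 965, 1062, 1159, 1256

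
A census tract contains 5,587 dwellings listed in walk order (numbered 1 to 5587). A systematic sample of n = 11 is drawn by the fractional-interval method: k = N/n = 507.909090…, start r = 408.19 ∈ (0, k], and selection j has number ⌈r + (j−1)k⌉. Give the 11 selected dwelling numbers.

j=1: r + 0k = 408.19 → ⌈·⌉ = 409
j=2: r + 1k = 916.099090… → ⌈·⌉ = 917
j=3: r + 2k = 1424.008181… → ⌈·⌉ = 1425
j=4: r + 3k = 1931.917272… → ⌈·⌉ = 1932
j=5: r + 4k = 2439.826363… → ⌈·⌉ = 2440
j=6: r + 5k = 2947.735454… → ⌈·⌉ = 2948
j=7: r + 6k = 3455.644545… → ⌈·⌉ = 3456
j=8: r + 7k = 3963.553636… → ⌈·⌉ = 3964
j=9: r + 8k = 4471.462727… → ⌈·⌉ = 4472
j=10: r + 9k = 4979.371818… → ⌈·⌉ = 4980
j=11: r + 10k = 5487.280909… → ⌈·⌉ = 5488

409, 917, 1425, 1932, 2440, 2948, 3456, 3964, 4472, 4980, 5488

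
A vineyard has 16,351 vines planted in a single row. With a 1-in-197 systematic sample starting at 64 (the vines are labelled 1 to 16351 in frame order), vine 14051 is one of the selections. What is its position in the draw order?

k = 197
position = (14051 − 64)/197 + 1 = 13987/197 + 1 = 71 + 1 = 72

72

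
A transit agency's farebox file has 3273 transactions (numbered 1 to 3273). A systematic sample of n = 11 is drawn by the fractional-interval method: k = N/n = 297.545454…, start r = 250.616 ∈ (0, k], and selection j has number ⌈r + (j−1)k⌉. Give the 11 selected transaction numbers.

251, 549, 846, 1144, 1441, 1739, 2036, 2334, 2631, 2929, 3227

j=1: r + 0k = 250.616 → ⌈·⌉ = 251
j=2: r + 1k = 548.161454… → ⌈·⌉ = 549
j=3: r + 2k = 845.706909… → ⌈·⌉ = 846
j=4: r + 3k = 1143.252363… → ⌈·⌉ = 1144
j=5: r + 4k = 1440.797818… → ⌈·⌉ = 1441
j=6: r + 5k = 1738.343272… → ⌈·⌉ = 1739
j=7: r + 6k = 2035.888727… → ⌈·⌉ = 2036
j=8: r + 7k = 2333.434181… → ⌈·⌉ = 2334
j=9: r + 8k = 2630.979636… → ⌈·⌉ = 2631
j=10: r + 9k = 2928.525090… → ⌈·⌉ = 2929
j=11: r + 10k = 3226.070545… → ⌈·⌉ = 3227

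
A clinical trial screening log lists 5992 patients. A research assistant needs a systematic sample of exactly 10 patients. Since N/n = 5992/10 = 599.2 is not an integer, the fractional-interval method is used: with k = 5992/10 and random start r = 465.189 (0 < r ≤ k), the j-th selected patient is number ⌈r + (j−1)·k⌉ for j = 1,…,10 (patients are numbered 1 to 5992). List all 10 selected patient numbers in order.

j=1: r + 0k = 465.189 → ⌈·⌉ = 466
j=2: r + 1k = 1064.389 → ⌈·⌉ = 1065
j=3: r + 2k = 1663.589 → ⌈·⌉ = 1664
j=4: r + 3k = 2262.789 → ⌈·⌉ = 2263
j=5: r + 4k = 2861.989 → ⌈·⌉ = 2862
j=6: r + 5k = 3461.189 → ⌈·⌉ = 3462
j=7: r + 6k = 4060.389 → ⌈·⌉ = 4061
j=8: r + 7k = 4659.589 → ⌈·⌉ = 4660
j=9: r + 8k = 5258.789 → ⌈·⌉ = 5259
j=10: r + 9k = 5857.989 → ⌈·⌉ = 5858

466, 1065, 1664, 2263, 2862, 3462, 4061, 4660, 5259, 5858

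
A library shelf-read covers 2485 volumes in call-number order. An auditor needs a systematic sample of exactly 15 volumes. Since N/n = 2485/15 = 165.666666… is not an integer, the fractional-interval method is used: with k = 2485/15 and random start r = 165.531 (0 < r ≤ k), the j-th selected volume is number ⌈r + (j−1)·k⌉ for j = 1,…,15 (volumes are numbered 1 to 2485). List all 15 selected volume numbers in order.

j=1: r + 0k = 165.531 → ⌈·⌉ = 166
j=2: r + 1k = 331.197666… → ⌈·⌉ = 332
j=3: r + 2k = 496.864333… → ⌈·⌉ = 497
j=4: r + 3k = 662.531 → ⌈·⌉ = 663
j=5: r + 4k = 828.197666… → ⌈·⌉ = 829
j=6: r + 5k = 993.864333… → ⌈·⌉ = 994
j=7: r + 6k = 1159.531 → ⌈·⌉ = 1160
j=8: r + 7k = 1325.197666… → ⌈·⌉ = 1326
j=9: r + 8k = 1490.864333… → ⌈·⌉ = 1491
j=10: r + 9k = 1656.531 → ⌈·⌉ = 1657
j=11: r + 10k = 1822.197666… → ⌈·⌉ = 1823
j=12: r + 11k = 1987.864333… → ⌈·⌉ = 1988
j=13: r + 12k = 2153.531 → ⌈·⌉ = 2154
j=14: r + 13k = 2319.197666… → ⌈·⌉ = 2320
j=15: r + 14k = 2484.864333… → ⌈·⌉ = 2485

166, 332, 497, 663, 829, 994, 1160, 1326, 1491, 1657, 1823, 1988, 2154, 2320, 2485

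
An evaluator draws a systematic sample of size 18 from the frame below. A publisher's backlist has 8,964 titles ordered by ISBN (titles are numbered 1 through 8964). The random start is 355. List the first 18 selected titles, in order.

355, 853, 1351, 1849, 2347, 2845, 3343, 3841, 4339, 4837, 5335, 5833, 6331, 6829, 7327, 7825, 8323, 8821

k = N/n = 8964/18 = 498
title 1: 355
title 2: 355 + 498 = 853
title 3: 853 + 498 = 1351
title 4: 1351 + 498 = 1849
title 5: 1849 + 498 = 2347
title 6: 2347 + 498 = 2845
title 7: 2845 + 498 = 3343
title 8: 3343 + 498 = 3841
title 9: 3841 + 498 = 4339
title 10: 4339 + 498 = 4837
title 11: 4837 + 498 = 5335
title 12: 5335 + 498 = 5833
title 13: 5833 + 498 = 6331
title 14: 6331 + 498 = 6829
title 15: 6829 + 498 = 7327
title 16: 7327 + 498 = 7825
title 17: 7825 + 498 = 8323
title 18: 8323 + 498 = 8821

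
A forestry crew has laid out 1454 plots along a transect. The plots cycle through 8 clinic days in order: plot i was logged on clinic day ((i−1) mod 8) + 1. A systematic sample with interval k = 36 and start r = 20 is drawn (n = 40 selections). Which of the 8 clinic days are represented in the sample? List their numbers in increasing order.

4, 8

Consecutive selections differ by k = 36, so their clinic day numbers differ by 36 mod 8 = 4.
gcd(36, 8) = 4, so the sample visits 8/4 = 2 distinct residues mod 8.
Start 20 is clinic day 4; the clinic days hit are 4, 8.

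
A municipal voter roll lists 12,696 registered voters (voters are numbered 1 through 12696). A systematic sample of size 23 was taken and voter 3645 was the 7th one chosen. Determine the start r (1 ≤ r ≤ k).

k = 12696/23 = 552
r = 3645 − (7−1)×552 = 3645 − 3312 = 333

333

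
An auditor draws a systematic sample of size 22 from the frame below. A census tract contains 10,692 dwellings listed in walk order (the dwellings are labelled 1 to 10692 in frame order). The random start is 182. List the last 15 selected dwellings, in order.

k = N/n = 10692/22 = 486
8th selection = 182 + 7×486 = 3584
9th: 3584 + 486 = 4070
10th: 4070 + 486 = 4556
11th: 4556 + 486 = 5042
12th: 5042 + 486 = 5528
13th: 5528 + 486 = 6014
14th: 6014 + 486 = 6500
15th: 6500 + 486 = 6986
16th: 6986 + 486 = 7472
17th: 7472 + 486 = 7958
18th: 7958 + 486 = 8444
19th: 8444 + 486 = 8930
20th: 8930 + 486 = 9416
21st: 9416 + 486 = 9902
22nd: 9902 + 486 = 10388

3584, 4070, 4556, 5042, 5528, 6014, 6500, 6986, 7472, 7958, 8444, 8930, 9416, 9902, 10388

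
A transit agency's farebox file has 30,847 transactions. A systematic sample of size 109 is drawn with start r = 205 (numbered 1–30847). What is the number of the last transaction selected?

30769

k = 30847/109 = 283
109th selection = r + (109−1)·k = 205 + 108×283 = 205 + 30564 = 30769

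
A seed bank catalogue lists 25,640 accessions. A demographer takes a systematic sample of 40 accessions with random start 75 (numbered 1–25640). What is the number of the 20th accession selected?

12254

k = 25640/40 = 641
20th selection = r + (20−1)·k = 75 + 19×641 = 75 + 12179 = 12254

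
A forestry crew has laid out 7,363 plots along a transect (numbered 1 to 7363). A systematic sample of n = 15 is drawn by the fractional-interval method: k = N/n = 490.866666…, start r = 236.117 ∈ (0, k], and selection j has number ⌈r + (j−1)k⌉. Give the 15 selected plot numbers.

237, 727, 1218, 1709, 2200, 2691, 3182, 3673, 4164, 4654, 5145, 5636, 6127, 6618, 7109

j=1: r + 0k = 236.117 → ⌈·⌉ = 237
j=2: r + 1k = 726.983666… → ⌈·⌉ = 727
j=3: r + 2k = 1217.850333… → ⌈·⌉ = 1218
j=4: r + 3k = 1708.717 → ⌈·⌉ = 1709
j=5: r + 4k = 2199.583666… → ⌈·⌉ = 2200
j=6: r + 5k = 2690.450333… → ⌈·⌉ = 2691
j=7: r + 6k = 3181.317 → ⌈·⌉ = 3182
j=8: r + 7k = 3672.183666… → ⌈·⌉ = 3673
j=9: r + 8k = 4163.050333… → ⌈·⌉ = 4164
j=10: r + 9k = 4653.917 → ⌈·⌉ = 4654
j=11: r + 10k = 5144.783666… → ⌈·⌉ = 5145
j=12: r + 11k = 5635.650333… → ⌈·⌉ = 5636
j=13: r + 12k = 6126.517 → ⌈·⌉ = 6127
j=14: r + 13k = 6617.383666… → ⌈·⌉ = 6618
j=15: r + 14k = 7108.250333… → ⌈·⌉ = 7109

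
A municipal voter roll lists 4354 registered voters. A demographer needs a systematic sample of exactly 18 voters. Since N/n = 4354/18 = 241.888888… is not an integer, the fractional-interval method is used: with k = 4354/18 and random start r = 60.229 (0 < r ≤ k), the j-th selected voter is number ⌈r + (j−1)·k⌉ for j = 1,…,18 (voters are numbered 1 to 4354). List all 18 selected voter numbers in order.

j=1: r + 0k = 60.229 → ⌈·⌉ = 61
j=2: r + 1k = 302.117888… → ⌈·⌉ = 303
j=3: r + 2k = 544.006777… → ⌈·⌉ = 545
j=4: r + 3k = 785.895666… → ⌈·⌉ = 786
j=5: r + 4k = 1027.784555… → ⌈·⌉ = 1028
j=6: r + 5k = 1269.673444… → ⌈·⌉ = 1270
j=7: r + 6k = 1511.562333… → ⌈·⌉ = 1512
j=8: r + 7k = 1753.451222… → ⌈·⌉ = 1754
j=9: r + 8k = 1995.340111… → ⌈·⌉ = 1996
j=10: r + 9k = 2237.229 → ⌈·⌉ = 2238
j=11: r + 10k = 2479.117888… → ⌈·⌉ = 2480
j=12: r + 11k = 2721.006777… → ⌈·⌉ = 2722
j=13: r + 12k = 2962.895666… → ⌈·⌉ = 2963
j=14: r + 13k = 3204.784555… → ⌈·⌉ = 3205
j=15: r + 14k = 3446.673444… → ⌈·⌉ = 3447
j=16: r + 15k = 3688.562333… → ⌈·⌉ = 3689
j=17: r + 16k = 3930.451222… → ⌈·⌉ = 3931
j=18: r + 17k = 4172.340111… → ⌈·⌉ = 4173

61, 303, 545, 786, 1028, 1270, 1512, 1754, 1996, 2238, 2480, 2722, 2963, 3205, 3447, 3689, 3931, 4173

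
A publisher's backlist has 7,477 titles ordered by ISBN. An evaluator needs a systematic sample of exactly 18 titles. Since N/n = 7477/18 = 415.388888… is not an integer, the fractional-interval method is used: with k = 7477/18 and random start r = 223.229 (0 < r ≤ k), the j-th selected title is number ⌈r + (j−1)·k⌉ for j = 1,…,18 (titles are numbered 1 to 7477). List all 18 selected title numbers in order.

224, 639, 1055, 1470, 1885, 2301, 2716, 3131, 3547, 3962, 4378, 4793, 5208, 5624, 6039, 6455, 6870, 7285

j=1: r + 0k = 223.229 → ⌈·⌉ = 224
j=2: r + 1k = 638.617888… → ⌈·⌉ = 639
j=3: r + 2k = 1054.006777… → ⌈·⌉ = 1055
j=4: r + 3k = 1469.395666… → ⌈·⌉ = 1470
j=5: r + 4k = 1884.784555… → ⌈·⌉ = 1885
j=6: r + 5k = 2300.173444… → ⌈·⌉ = 2301
j=7: r + 6k = 2715.562333… → ⌈·⌉ = 2716
j=8: r + 7k = 3130.951222… → ⌈·⌉ = 3131
j=9: r + 8k = 3546.340111… → ⌈·⌉ = 3547
j=10: r + 9k = 3961.729 → ⌈·⌉ = 3962
j=11: r + 10k = 4377.117888… → ⌈·⌉ = 4378
j=12: r + 11k = 4792.506777… → ⌈·⌉ = 4793
j=13: r + 12k = 5207.895666… → ⌈·⌉ = 5208
j=14: r + 13k = 5623.284555… → ⌈·⌉ = 5624
j=15: r + 14k = 6038.673444… → ⌈·⌉ = 6039
j=16: r + 15k = 6454.062333… → ⌈·⌉ = 6455
j=17: r + 16k = 6869.451222… → ⌈·⌉ = 6870
j=18: r + 17k = 7284.840111… → ⌈·⌉ = 7285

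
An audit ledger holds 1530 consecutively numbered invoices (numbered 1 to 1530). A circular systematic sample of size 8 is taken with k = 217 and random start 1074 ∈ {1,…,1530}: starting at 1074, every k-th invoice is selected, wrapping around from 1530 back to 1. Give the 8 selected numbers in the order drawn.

1074, 1291, 1508, 195, 412, 629, 846, 1063

Selection 1: 1074
Selection 2: 1074 + 217 = 1291
Selection 3: 1291 + 217 = 1508
Selection 4: 1508 + 217 = 1725 → 1725 − 1530 = 195
Selection 5: 195 + 217 = 412
Selection 6: 412 + 217 = 629
Selection 7: 629 + 217 = 846
Selection 8: 846 + 217 = 1063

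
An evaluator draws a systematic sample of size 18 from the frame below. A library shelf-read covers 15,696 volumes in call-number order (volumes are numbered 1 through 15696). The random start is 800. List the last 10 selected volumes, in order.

k = N/n = 15696/18 = 872
9th selection = 800 + 8×872 = 7776
10th: 7776 + 872 = 8648
11th: 8648 + 872 = 9520
12th: 9520 + 872 = 10392
13th: 10392 + 872 = 11264
14th: 11264 + 872 = 12136
15th: 12136 + 872 = 13008
16th: 13008 + 872 = 13880
17th: 13880 + 872 = 14752
18th: 14752 + 872 = 15624

7776, 8648, 9520, 10392, 11264, 12136, 13008, 13880, 14752, 15624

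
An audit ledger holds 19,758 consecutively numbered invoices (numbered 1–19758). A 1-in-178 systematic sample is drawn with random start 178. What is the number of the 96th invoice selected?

k = 178
96th selection = r + (96−1)·k = 178 + 95×178 = 178 + 16910 = 17088

17088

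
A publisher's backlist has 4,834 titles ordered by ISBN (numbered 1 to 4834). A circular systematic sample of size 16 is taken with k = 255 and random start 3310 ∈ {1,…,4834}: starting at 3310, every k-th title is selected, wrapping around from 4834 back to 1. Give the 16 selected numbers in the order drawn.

3310, 3565, 3820, 4075, 4330, 4585, 6, 261, 516, 771, 1026, 1281, 1536, 1791, 2046, 2301

Selection 1: 3310
Selection 2: 3310 + 255 = 3565
Selection 3: 3565 + 255 = 3820
Selection 4: 3820 + 255 = 4075
Selection 5: 4075 + 255 = 4330
Selection 6: 4330 + 255 = 4585
Selection 7: 4585 + 255 = 4840 → 4840 − 4834 = 6
Selection 8: 6 + 255 = 261
Selection 9: 261 + 255 = 516
Selection 10: 516 + 255 = 771
Selection 11: 771 + 255 = 1026
Selection 12: 1026 + 255 = 1281
Selection 13: 1281 + 255 = 1536
Selection 14: 1536 + 255 = 1791
Selection 15: 1791 + 255 = 2046
Selection 16: 2046 + 255 = 2301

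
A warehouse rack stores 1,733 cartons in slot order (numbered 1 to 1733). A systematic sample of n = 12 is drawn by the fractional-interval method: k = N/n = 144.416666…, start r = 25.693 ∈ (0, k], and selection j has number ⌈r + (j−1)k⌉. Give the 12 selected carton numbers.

j=1: r + 0k = 25.693 → ⌈·⌉ = 26
j=2: r + 1k = 170.109666… → ⌈·⌉ = 171
j=3: r + 2k = 314.526333… → ⌈·⌉ = 315
j=4: r + 3k = 458.943 → ⌈·⌉ = 459
j=5: r + 4k = 603.359666… → ⌈·⌉ = 604
j=6: r + 5k = 747.776333… → ⌈·⌉ = 748
j=7: r + 6k = 892.193 → ⌈·⌉ = 893
j=8: r + 7k = 1036.609666… → ⌈·⌉ = 1037
j=9: r + 8k = 1181.026333… → ⌈·⌉ = 1182
j=10: r + 9k = 1325.443 → ⌈·⌉ = 1326
j=11: r + 10k = 1469.859666… → ⌈·⌉ = 1470
j=12: r + 11k = 1614.276333… → ⌈·⌉ = 1615

26, 171, 315, 459, 604, 748, 893, 1037, 1182, 1326, 1470, 1615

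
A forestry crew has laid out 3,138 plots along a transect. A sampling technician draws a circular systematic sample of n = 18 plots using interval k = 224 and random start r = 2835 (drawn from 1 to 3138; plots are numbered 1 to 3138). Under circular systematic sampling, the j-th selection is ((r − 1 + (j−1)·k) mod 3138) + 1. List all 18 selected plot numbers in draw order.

Selection 1: 2835
Selection 2: 2835 + 224 = 3059
Selection 3: 3059 + 224 = 3283 → 3283 − 3138 = 145
Selection 4: 145 + 224 = 369
Selection 5: 369 + 224 = 593
Selection 6: 593 + 224 = 817
Selection 7: 817 + 224 = 1041
Selection 8: 1041 + 224 = 1265
Selection 9: 1265 + 224 = 1489
Selection 10: 1489 + 224 = 1713
Selection 11: 1713 + 224 = 1937
Selection 12: 1937 + 224 = 2161
Selection 13: 2161 + 224 = 2385
Selection 14: 2385 + 224 = 2609
Selection 15: 2609 + 224 = 2833
Selection 16: 2833 + 224 = 3057
Selection 17: 3057 + 224 = 3281 → 3281 − 3138 = 143
Selection 18: 143 + 224 = 367

2835, 3059, 145, 369, 593, 817, 1041, 1265, 1489, 1713, 1937, 2161, 2385, 2609, 2833, 3057, 143, 367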